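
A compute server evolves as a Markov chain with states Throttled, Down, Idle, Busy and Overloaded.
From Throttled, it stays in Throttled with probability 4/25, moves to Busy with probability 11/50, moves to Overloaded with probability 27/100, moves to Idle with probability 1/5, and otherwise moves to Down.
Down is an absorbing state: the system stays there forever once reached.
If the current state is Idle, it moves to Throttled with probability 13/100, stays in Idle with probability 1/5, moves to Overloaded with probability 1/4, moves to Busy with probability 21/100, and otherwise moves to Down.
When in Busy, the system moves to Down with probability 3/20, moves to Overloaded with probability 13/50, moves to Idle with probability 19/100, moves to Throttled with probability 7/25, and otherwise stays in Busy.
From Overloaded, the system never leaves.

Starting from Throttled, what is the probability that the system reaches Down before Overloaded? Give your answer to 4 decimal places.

0.3801

Let h(s) be the probability of absorption at Down starting from transient state s. Then h(Down) = 1 and h(Overloaded) = 0. By first-step analysis:
h(Throttled) = 0.16·h(Throttled) + 0.15·1 + 0.2·h(Idle) + 0.22·h(Busy) + 0.27·0
h(Idle) = 0.13·h(Throttled) + 0.21·1 + 0.2·h(Idle) + 0.21·h(Busy) + 0.25·0
h(Busy) = 0.28·h(Throttled) + 0.15·1 + 0.19·h(Idle) + 0.12·h(Busy) + 0.26·0
Solving: h(Throttled) = 0.3801, h(Idle) = 0.4248, h(Busy) = 0.3831.
Starting from Throttled, the probability is 0.3801.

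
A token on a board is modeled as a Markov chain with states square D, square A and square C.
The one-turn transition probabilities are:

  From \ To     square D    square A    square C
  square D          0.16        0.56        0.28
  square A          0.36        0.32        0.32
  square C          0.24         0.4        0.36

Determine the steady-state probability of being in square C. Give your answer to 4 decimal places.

0.3222

Let the stationary distribution be π with π = πP and π_1 + π_2 + π_3 = 1.
π_1 = 0.16·π_1 + 0.36·π_2 + 0.24·π_3
π_2 = 0.56·π_1 + 0.32·π_2 + 0.4·π_3
Solving with the normalization constraint gives π = (0.2678, 0.4100, 0.3222).
So the stationary probability of square C is 0.3222.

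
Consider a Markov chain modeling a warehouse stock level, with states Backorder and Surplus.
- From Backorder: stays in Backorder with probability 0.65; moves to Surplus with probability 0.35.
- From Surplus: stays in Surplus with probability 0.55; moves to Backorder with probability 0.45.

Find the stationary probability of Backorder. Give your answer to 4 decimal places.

Let the stationary distribution be π with π = πP and π_1 + π_2 = 1.
π_1 = 0.65·π_1 + 0.45·π_2
Solving with the normalization constraint gives π = (0.5625, 0.4375).
So the stationary probability of Backorder is 0.5625.

0.5625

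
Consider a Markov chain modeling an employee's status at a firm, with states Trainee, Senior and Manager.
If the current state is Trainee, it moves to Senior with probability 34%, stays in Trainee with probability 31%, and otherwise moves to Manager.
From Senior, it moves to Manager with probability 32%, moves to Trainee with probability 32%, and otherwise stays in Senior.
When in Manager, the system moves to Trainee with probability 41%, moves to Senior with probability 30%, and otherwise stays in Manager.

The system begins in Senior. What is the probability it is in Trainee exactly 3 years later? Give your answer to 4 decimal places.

0.3453

Propagate the distribution vector 3 years from Senior.
After 0 years: (0.0000, 1.0000, 0.0000)
After 1 year: (0.3200, 0.3600, 0.3200)
After 2 years: (0.3456, 0.3344, 0.3200)
After 3 years: (0.3453, 0.3339, 0.3208)
P(in Trainee after 3 years) = 0.3453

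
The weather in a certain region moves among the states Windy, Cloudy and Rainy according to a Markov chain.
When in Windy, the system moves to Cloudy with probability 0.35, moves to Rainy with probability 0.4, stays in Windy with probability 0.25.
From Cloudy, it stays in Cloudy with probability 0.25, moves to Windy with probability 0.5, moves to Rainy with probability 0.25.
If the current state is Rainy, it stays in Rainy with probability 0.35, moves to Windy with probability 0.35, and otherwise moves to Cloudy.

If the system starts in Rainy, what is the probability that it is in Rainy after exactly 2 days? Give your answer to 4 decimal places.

0.3375

Sum over the intermediate state after 1 day:
P = P(Rainy→Windy)·P(Windy→Rainy) + P(Rainy→Cloudy)·P(Cloudy→Rainy) + P(Rainy→Rainy)·P(Rainy→Rainy)
  = 0.35×0.4 + 0.3×0.25 + 0.35×0.35
  = 0.1400 + 0.0750 + 0.1225 = 0.3375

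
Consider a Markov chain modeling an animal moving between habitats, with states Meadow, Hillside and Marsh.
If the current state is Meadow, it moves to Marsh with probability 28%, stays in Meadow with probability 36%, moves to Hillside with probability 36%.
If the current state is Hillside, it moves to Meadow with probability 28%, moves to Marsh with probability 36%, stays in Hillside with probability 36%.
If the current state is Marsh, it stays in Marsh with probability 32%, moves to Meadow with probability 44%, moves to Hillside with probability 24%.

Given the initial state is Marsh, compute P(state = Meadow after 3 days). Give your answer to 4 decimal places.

0.3592

Propagate the distribution vector 3 days from Marsh.
After 0 days: (0.0000, 0.0000, 1.0000)
After 1 day: (0.4400, 0.2400, 0.3200)
After 2 days: (0.3664, 0.3216, 0.3120)
After 3 days: (0.3592, 0.3226, 0.3182)
P(in Meadow after 3 days) = 0.3592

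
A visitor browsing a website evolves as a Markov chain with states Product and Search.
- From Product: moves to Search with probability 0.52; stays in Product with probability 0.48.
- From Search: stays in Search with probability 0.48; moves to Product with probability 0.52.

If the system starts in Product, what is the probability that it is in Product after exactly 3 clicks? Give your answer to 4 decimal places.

Propagate the distribution vector 3 clicks from Product.
After 0 clicks: (1.0000, 0.0000)
After 1 click: (0.4800, 0.5200)
After 2 clicks: (0.5008, 0.4992)
After 3 clicks: (0.5000, 0.5000)
P(in Product after 3 clicks) = 0.5000

0.5000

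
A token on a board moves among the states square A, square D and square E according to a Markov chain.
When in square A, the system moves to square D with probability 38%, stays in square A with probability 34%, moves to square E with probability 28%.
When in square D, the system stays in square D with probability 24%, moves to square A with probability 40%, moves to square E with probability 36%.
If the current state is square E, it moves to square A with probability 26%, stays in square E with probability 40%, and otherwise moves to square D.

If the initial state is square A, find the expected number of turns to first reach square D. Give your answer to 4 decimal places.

Let t(s) be the expected number of turns to first reach square D from state s, with t(square D) = 0. Conditioning on the first turn:
t(square A) = 1 + 0.34·t(square A) + 0.28·t(square E)
t(square E) = 1 + 0.26·t(square A) + 0.4·t(square E)
Solving: t(square A) = 2.7228, t(square E) = 2.8465.
Expected turns from square A to square D: 2.7228.

2.7228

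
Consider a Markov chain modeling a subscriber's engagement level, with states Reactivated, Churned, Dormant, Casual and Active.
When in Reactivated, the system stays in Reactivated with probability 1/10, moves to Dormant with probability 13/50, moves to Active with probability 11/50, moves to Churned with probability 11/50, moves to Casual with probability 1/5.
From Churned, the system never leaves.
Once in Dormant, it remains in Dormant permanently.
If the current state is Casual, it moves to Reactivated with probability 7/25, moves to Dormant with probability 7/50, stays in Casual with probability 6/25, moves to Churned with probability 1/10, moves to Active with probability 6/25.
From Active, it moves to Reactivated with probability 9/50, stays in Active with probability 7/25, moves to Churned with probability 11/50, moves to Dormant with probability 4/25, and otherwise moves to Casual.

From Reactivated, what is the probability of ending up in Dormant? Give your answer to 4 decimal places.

0.5198

Let h(s) be the probability of absorption at Dormant starting from transient state s. Then h(Dormant) = 1 and h(Churned) = 0. By first-step analysis:
h(Reactivated) = 0.1·h(Reactivated) + 0.22·0 + 0.26·1 + 0.2·h(Casual) + 0.22·h(Active)
h(Casual) = 0.28·h(Reactivated) + 0.1·0 + 0.14·1 + 0.24·h(Casual) + 0.24·h(Active)
h(Active) = 0.18·h(Reactivated) + 0.22·0 + 0.16·1 + 0.16·h(Casual) + 0.28·h(Active)
Solving: h(Reactivated) = 0.5198, h(Casual) = 0.5237, h(Active) = 0.4685.
Starting from Reactivated, the probability is 0.5198.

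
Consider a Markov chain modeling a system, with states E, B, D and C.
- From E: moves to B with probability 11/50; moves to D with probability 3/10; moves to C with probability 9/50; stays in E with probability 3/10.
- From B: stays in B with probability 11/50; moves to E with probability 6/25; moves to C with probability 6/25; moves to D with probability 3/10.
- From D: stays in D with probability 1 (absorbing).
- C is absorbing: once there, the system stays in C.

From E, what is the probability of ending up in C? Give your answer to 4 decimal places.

0.3917

Let h(s) be the probability of absorption at C starting from transient state s. Then h(C) = 1 and h(D) = 0. By first-step analysis:
h(E) = 0.3·h(E) + 0.22·h(B) + 0.3·0 + 0.18·1
h(B) = 0.24·h(E) + 0.22·h(B) + 0.3·0 + 0.24·1
Solving: h(E) = 0.3917, h(B) = 0.4282.
Starting from E, the probability is 0.3917.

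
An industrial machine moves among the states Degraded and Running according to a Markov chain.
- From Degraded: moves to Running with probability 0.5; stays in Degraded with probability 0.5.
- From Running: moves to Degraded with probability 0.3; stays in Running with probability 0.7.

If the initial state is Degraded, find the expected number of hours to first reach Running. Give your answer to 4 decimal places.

2.0000

Let t(s) be the expected number of hours to first reach Running from state s, with t(Running) = 0. Conditioning on the first hour:
t(Degraded) = 1 + 0.5·t(Degraded)
Solving: t(Degraded) = 2.0000.
Expected hours from Degraded to Running: 2.0000.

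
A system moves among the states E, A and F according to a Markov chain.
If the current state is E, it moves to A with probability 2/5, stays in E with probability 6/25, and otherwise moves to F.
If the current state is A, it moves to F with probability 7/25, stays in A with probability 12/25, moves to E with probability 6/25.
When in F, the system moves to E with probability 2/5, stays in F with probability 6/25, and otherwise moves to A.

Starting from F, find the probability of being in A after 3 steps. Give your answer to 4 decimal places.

0.4214

Propagate the distribution vector 3 steps from F.
After 0 steps: (0.0000, 0.0000, 1.0000)
After 1 step: (0.4000, 0.3600, 0.2400)
After 2 steps: (0.2784, 0.4192, 0.3024)
After 3 steps: (0.2884, 0.4214, 0.2902)
P(in A after 3 steps) = 0.4214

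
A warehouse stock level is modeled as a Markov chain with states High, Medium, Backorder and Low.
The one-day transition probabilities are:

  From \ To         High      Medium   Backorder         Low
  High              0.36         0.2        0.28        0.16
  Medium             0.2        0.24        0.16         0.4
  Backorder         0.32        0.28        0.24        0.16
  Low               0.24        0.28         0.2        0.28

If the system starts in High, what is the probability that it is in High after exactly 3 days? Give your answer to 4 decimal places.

0.2845

Propagate the distribution vector 3 days from High.
After 0 days: (1.0000, 0.0000, 0.0000, 0.0000)
After 1 day: (0.3600, 0.2000, 0.2800, 0.1600)
After 2 days: (0.2976, 0.2432, 0.2320, 0.2272)
After 3 days: (0.2845, 0.2465, 0.2234, 0.2456)
P(in High after 3 days) = 0.2845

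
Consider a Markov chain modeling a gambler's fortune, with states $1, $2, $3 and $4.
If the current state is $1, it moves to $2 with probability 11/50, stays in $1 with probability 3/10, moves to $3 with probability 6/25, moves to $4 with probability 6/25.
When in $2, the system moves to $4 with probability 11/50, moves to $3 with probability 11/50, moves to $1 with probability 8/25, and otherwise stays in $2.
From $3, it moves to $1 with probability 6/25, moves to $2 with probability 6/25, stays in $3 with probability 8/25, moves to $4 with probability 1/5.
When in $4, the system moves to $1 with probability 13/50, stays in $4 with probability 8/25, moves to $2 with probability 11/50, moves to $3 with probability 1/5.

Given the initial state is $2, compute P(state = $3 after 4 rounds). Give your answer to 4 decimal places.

0.2452

Propagate the distribution vector 4 rounds from $2.
After 0 rounds: (0.0000, 1.0000, 0.0000, 0.0000)
After 1 round: (0.3200, 0.2400, 0.2200, 0.2200)
After 2 rounds: (0.2828, 0.2292, 0.2440, 0.2440)
After 3 rounds: (0.2802, 0.2295, 0.2452, 0.2452)
After 4 rounds: (0.2801, 0.2295, 0.2452, 0.2452)
P(in $3 after 4 rounds) = 0.2452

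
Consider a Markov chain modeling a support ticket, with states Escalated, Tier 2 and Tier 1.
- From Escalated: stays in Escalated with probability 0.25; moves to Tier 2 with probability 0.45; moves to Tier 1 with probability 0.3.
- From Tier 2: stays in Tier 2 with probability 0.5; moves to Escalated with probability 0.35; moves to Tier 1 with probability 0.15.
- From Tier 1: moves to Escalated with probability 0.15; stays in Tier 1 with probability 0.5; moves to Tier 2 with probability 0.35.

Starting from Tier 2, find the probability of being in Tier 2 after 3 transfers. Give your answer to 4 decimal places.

0.4475

Propagate the distribution vector 3 transfers from Tier 2.
After 0 transfers: (0.0000, 1.0000, 0.0000)
After 1 transfer: (0.3500, 0.5000, 0.1500)
After 2 transfers: (0.2850, 0.4600, 0.2550)
After 3 transfers: (0.2705, 0.4475, 0.2820)
P(in Tier 2 after 3 transfers) = 0.4475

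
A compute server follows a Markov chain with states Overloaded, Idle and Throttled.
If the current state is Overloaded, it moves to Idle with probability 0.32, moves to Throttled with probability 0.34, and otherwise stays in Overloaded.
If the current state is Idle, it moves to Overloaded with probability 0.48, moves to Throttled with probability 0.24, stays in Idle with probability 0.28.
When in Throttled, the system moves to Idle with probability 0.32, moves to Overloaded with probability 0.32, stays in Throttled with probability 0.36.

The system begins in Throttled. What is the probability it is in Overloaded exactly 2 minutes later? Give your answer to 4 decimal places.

0.3776

Sum over the intermediate state after 1 minute:
P = P(Throttled→Overloaded)·P(Overloaded→Overloaded) + P(Throttled→Idle)·P(Idle→Overloaded) + P(Throttled→Throttled)·P(Throttled→Overloaded)
  = 0.32×0.34 + 0.32×0.48 + 0.36×0.32
  = 0.1088 + 0.1536 + 0.1152 = 0.3776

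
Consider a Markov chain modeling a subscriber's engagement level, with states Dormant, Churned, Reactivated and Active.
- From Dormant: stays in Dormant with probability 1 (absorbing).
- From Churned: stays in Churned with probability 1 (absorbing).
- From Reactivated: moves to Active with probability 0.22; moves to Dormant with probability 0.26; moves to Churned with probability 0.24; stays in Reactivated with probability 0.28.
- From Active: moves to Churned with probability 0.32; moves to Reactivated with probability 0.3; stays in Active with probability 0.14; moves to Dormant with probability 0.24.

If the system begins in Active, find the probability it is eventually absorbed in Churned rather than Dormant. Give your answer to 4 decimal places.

Let h(s) be the probability of absorption at Churned starting from transient state s. Then h(Churned) = 1 and h(Dormant) = 0. By first-step analysis:
h(Reactivated) = 0.26·0 + 0.24·1 + 0.28·h(Reactivated) + 0.22·h(Active)
h(Active) = 0.24·0 + 0.32·1 + 0.3·h(Reactivated) + 0.14·h(Active)
Solving: h(Reactivated) = 0.5004, h(Active) = 0.5466.
Starting from Active, the probability is 0.5466.

0.5466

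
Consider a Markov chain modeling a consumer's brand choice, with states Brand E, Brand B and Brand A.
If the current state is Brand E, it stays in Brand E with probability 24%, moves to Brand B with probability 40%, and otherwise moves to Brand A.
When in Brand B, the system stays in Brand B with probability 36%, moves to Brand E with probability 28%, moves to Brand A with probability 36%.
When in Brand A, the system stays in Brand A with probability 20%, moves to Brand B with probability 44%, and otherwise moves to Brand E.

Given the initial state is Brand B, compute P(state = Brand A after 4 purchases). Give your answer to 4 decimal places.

0.3101

Propagate the distribution vector 4 purchases from Brand B.
After 0 purchases: (0.0000, 1.0000, 0.0000)
After 1 purchase: (0.2800, 0.3600, 0.3600)
After 2 purchases: (0.2976, 0.4000, 0.3024)
After 3 purchases: (0.2923, 0.3961, 0.3116)
After 4 purchases: (0.2932, 0.3966, 0.3101)
P(in Brand A after 4 purchases) = 0.3101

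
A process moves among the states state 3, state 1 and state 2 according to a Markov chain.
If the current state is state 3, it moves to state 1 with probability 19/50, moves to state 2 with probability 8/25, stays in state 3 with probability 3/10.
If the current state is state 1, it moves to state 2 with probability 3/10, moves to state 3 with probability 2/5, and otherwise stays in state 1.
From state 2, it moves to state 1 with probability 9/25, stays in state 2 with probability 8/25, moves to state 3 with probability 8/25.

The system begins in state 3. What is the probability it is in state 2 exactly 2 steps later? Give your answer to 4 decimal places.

0.3124

Sum over the intermediate state after 1 step:
P = P(state 3→state 3)·P(state 3→state 2) + P(state 3→state 1)·P(state 1→state 2) + P(state 3→state 2)·P(state 2→state 2)
  = 0.3×0.32 + 0.38×0.3 + 0.32×0.32
  = 0.0960 + 0.1140 + 0.1024 = 0.3124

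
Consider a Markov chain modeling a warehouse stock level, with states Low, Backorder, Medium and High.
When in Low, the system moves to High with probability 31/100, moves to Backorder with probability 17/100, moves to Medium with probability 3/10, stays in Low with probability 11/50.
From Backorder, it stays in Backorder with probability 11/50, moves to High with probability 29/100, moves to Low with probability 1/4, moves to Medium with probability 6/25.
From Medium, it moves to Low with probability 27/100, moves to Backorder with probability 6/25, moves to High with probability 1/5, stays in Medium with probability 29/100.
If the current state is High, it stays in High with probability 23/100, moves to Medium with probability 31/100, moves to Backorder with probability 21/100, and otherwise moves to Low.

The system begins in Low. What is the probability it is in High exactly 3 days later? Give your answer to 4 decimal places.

0.2540

Propagate the distribution vector 3 days from Low.
After 0 days: (1.0000, 0.0000, 0.0000, 0.0000)
After 1 day: (0.2200, 0.1700, 0.3000, 0.3100)
After 2 days: (0.2494, 0.2119, 0.2899, 0.2488)
After 3 days: (0.2483, 0.2108, 0.2869, 0.2540)
P(in High after 3 days) = 0.2540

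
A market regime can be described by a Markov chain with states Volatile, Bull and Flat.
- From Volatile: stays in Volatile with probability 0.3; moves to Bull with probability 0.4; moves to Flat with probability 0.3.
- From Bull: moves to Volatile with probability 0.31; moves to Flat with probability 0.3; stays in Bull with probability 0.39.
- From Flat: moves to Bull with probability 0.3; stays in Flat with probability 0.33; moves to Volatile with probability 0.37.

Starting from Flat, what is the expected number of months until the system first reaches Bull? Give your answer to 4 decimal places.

Let t(s) be the expected number of months to first reach Bull from state s, with t(Bull) = 0. Conditioning on the first month:
t(Volatile) = 1 + 0.3·t(Volatile) + 0.3·t(Flat)
t(Flat) = 1 + 0.37·t(Volatile) + 0.33·t(Flat)
Solving: t(Volatile) = 2.7095, t(Flat) = 2.9888.
Expected months from Flat to Bull: 2.9888.

2.9888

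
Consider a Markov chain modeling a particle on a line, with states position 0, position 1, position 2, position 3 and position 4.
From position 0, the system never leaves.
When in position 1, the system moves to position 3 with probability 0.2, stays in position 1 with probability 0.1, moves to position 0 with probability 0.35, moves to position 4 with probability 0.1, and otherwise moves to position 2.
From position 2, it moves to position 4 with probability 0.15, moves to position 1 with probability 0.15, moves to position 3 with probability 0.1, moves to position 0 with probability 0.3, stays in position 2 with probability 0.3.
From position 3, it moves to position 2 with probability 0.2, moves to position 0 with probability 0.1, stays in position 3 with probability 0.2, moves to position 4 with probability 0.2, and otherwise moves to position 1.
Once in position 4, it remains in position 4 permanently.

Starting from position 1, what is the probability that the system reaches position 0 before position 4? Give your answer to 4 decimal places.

0.6929

Let h(s) be the probability of absorption at position 0 starting from transient state s. Then h(position 0) = 1 and h(position 4) = 0. By first-step analysis:
h(position 1) = 0.35·1 + 0.1·h(position 1) + 0.25·h(position 2) + 0.2·h(position 3) + 0.1·0
h(position 2) = 0.3·1 + 0.15·h(position 1) + 0.3·h(position 2) + 0.1·h(position 3) + 0.15·0
h(position 3) = 0.1·1 + 0.3·h(position 1) + 0.2·h(position 2) + 0.2·h(position 3) + 0.2·0
Solving: h(position 1) = 0.6929, h(position 2) = 0.6554, h(position 3) = 0.5487.
Starting from position 1, the probability is 0.6929.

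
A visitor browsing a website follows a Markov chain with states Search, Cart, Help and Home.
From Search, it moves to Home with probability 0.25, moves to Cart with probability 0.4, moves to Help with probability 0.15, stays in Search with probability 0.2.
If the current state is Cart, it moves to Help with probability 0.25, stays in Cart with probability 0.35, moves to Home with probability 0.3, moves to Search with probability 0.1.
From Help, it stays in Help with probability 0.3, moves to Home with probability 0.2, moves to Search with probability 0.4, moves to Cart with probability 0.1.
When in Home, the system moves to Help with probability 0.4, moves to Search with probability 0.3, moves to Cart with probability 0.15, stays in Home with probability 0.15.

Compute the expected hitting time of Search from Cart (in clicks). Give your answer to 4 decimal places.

Let t(s) be the expected number of clicks to first reach Search from state s, with t(Search) = 0. Conditioning on the first click:
t(Cart) = 1 + 0.35·t(Cart) + 0.25·t(Help) + 0.3·t(Home)
t(Help) = 1 + 0.1·t(Cart) + 0.3·t(Help) + 0.2·t(Home)
t(Home) = 1 + 0.15·t(Cart) + 0.4·t(Help) + 0.15·t(Home)
Solving: t(Cart) = 4.2190, t(Help) = 2.9810, t(Home) = 3.3238.
Expected clicks from Cart to Search: 4.2190.

4.2190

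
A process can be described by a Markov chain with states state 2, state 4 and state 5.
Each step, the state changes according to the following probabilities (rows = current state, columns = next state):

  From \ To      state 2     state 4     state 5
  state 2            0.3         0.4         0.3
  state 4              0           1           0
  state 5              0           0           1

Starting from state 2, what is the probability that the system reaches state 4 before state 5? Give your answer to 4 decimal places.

Let h(s) be the probability of absorption at state 4 starting from transient state s. Then h(state 4) = 1 and h(state 5) = 0. By first-step analysis:
h(state 2) = 0.3·h(state 2) + 0.4·1 + 0.3·0
Solving: h(state 2) = 0.5714.
Starting from state 2, the probability is 0.5714.

0.5714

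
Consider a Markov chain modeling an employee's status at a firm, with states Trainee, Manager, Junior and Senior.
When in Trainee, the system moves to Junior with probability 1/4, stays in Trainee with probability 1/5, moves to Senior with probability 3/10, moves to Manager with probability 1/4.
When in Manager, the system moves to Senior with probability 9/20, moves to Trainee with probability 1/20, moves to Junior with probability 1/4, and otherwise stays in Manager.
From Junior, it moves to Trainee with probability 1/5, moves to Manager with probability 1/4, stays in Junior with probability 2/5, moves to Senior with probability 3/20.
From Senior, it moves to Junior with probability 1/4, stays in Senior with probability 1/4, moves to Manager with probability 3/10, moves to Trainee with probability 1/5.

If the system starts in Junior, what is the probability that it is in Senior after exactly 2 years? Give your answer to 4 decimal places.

Propagate the distribution vector 2 years from Junior.
After 0 years: (0.0000, 0.0000, 1.0000, 0.0000)
After 1 year: (0.2000, 0.2500, 0.4000, 0.1500)
After 2 years: (0.1625, 0.2575, 0.3100, 0.2700)
P(in Senior after 2 years) = 0.2700

0.2700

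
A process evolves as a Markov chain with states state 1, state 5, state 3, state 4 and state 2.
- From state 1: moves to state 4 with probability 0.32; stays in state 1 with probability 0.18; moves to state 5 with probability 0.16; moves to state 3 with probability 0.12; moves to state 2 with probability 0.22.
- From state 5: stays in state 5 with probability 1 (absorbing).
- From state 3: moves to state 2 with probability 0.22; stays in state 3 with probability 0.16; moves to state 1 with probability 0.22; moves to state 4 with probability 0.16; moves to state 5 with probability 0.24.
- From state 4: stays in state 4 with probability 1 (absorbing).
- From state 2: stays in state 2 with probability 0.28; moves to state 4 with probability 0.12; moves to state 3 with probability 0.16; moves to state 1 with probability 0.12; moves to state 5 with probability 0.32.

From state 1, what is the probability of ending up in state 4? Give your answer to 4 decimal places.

0.5472

Let h(s) be the probability of absorption at state 4 starting from transient state s. Then h(state 4) = 1 and h(state 5) = 0. By first-step analysis:
h(state 1) = 0.18·h(state 1) + 0.16·0 + 0.12·h(state 3) + 0.32·1 + 0.22·h(state 2)
h(state 3) = 0.22·h(state 1) + 0.24·0 + 0.16·h(state 3) + 0.16·1 + 0.22·h(state 2)
h(state 2) = 0.12·h(state 1) + 0.32·0 + 0.16·h(state 3) + 0.12·1 + 0.28·h(state 2)
Solving: h(state 1) = 0.5472, h(state 3) = 0.4261, h(state 2) = 0.3526.
Starting from state 1, the probability is 0.5472.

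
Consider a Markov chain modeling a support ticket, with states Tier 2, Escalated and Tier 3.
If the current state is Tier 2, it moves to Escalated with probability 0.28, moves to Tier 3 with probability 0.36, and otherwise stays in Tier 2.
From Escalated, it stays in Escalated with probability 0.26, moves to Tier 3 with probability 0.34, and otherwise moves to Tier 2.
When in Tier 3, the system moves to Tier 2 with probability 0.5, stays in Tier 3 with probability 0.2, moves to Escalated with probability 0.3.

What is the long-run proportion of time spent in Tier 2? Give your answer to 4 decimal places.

Let the stationary distribution be π with π = πP and π_1 + π_2 + π_3 = 1.
π_1 = 0.36·π_1 + 0.4·π_2 + 0.5·π_3
π_2 = 0.28·π_1 + 0.26·π_2 + 0.3·π_3
Solving with the normalization constraint gives π = (0.4140, 0.2805, 0.3055).
So the stationary probability of Tier 2 is 0.4140.

0.4140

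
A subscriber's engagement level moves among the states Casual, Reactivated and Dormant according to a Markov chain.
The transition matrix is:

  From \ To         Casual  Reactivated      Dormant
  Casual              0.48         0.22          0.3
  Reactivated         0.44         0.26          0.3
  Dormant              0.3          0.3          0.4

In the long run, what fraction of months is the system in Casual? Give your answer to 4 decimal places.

Let the stationary distribution be π with π = πP and π_1 + π_2 + π_3 = 1.
π_1 = 0.48·π_1 + 0.44·π_2 + 0.3·π_3
π_2 = 0.22·π_1 + 0.26·π_2 + 0.3·π_3
Solving with the normalization constraint gives π = (0.4097, 0.2569, 0.3333).
So the stationary probability of Casual is 0.4097.

0.4097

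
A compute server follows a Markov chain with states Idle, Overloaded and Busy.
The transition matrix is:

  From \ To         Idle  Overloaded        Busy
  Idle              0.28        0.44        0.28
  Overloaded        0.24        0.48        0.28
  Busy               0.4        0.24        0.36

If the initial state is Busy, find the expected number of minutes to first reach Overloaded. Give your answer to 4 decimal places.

Let t(s) be the expected number of minutes to first reach Overloaded from state s, with t(Overloaded) = 0. Conditioning on the first minute:
t(Idle) = 1 + 0.28·t(Idle) + 0.28·t(Busy)
t(Busy) = 1 + 0.4·t(Idle) + 0.36·t(Busy)
Solving: t(Idle) = 2.6376, t(Busy) = 3.2110.
Expected minutes from Busy to Overloaded: 3.2110.

3.2110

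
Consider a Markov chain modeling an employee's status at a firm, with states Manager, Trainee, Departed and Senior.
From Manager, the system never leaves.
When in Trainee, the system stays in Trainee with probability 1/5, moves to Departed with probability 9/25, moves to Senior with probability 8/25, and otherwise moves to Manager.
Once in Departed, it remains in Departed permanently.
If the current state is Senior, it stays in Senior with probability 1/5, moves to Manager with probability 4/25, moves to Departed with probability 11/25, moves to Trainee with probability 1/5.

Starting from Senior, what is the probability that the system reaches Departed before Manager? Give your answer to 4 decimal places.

0.7361

Let h(s) be the probability of absorption at Departed starting from transient state s. Then h(Departed) = 1 and h(Manager) = 0. By first-step analysis:
h(Trainee) = 0.12·0 + 0.2·h(Trainee) + 0.36·1 + 0.32·h(Senior)
h(Senior) = 0.16·0 + 0.2·h(Trainee) + 0.44·1 + 0.2·h(Senior)
Solving: h(Trainee) = 0.7444, h(Senior) = 0.7361.
Starting from Senior, the probability is 0.7361.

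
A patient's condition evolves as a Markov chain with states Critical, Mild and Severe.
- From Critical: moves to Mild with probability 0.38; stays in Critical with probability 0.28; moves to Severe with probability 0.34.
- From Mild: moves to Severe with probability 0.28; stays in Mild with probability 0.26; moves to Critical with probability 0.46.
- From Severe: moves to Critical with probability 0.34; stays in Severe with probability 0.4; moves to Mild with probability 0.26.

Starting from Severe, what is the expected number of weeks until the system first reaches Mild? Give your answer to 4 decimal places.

3.3502

Let t(s) be the expected number of weeks to first reach Mild from state s, with t(Mild) = 0. Conditioning on the first week:
t(Critical) = 1 + 0.28·t(Critical) + 0.34·t(Severe)
t(Severe) = 1 + 0.34·t(Critical) + 0.4·t(Severe)
Solving: t(Critical) = 2.9709, t(Severe) = 3.3502.
Expected weeks from Severe to Mild: 3.3502.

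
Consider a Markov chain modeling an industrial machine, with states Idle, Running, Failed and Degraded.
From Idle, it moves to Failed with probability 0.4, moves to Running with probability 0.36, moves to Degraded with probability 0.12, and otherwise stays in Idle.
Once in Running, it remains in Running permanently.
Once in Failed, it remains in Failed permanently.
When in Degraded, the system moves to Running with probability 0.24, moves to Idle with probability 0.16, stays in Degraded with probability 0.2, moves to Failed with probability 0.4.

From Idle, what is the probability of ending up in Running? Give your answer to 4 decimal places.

Let h(s) be the probability of absorption at Running starting from transient state s. Then h(Running) = 1 and h(Failed) = 0. By first-step analysis:
h(Idle) = 0.12·h(Idle) + 0.36·1 + 0.4·0 + 0.12·h(Degraded)
h(Degraded) = 0.16·h(Idle) + 0.24·1 + 0.4·0 + 0.2·h(Degraded)
Solving: h(Idle) = 0.4626, h(Degraded) = 0.3925.
Starting from Idle, the probability is 0.4626.

0.4626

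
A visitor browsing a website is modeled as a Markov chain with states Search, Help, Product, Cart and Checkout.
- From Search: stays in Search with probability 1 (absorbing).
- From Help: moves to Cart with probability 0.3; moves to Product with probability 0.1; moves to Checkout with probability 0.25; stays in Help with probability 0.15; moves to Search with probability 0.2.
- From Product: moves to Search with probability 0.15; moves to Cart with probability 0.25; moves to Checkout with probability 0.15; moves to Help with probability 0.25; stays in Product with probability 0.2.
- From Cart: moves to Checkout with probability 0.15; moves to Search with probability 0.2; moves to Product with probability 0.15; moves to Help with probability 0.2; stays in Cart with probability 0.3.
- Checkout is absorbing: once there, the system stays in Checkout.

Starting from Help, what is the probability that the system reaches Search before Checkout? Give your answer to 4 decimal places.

0.4822

Let h(s) be the probability of absorption at Search starting from transient state s. Then h(Search) = 1 and h(Checkout) = 0. By first-step analysis:
h(Help) = 0.2·1 + 0.15·h(Help) + 0.1·h(Product) + 0.3·h(Cart) + 0.25·0
h(Product) = 0.15·1 + 0.25·h(Help) + 0.2·h(Product) + 0.25·h(Cart) + 0.15·0
h(Cart) = 0.2·1 + 0.2·h(Help) + 0.15·h(Product) + 0.3·h(Cart) + 0.15·0
Solving: h(Help) = 0.4822, h(Product) = 0.5043, h(Cart) = 0.5316.
Starting from Help, the probability is 0.4822.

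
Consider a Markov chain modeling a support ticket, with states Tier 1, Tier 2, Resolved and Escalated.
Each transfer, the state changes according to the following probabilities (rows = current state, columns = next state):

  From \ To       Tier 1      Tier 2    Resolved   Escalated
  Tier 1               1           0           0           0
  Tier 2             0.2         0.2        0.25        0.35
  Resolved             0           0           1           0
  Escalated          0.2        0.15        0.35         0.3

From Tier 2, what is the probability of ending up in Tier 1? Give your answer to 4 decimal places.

Let h(s) be the probability of absorption at Tier 1 starting from transient state s. Then h(Tier 1) = 1 and h(Resolved) = 0. By first-step analysis:
h(Tier 2) = 0.2·1 + 0.2·h(Tier 2) + 0.25·0 + 0.35·h(Escalated)
h(Escalated) = 0.2·1 + 0.15·h(Tier 2) + 0.35·0 + 0.3·h(Escalated)
Solving: h(Tier 2) = 0.4138, h(Escalated) = 0.3744.
Starting from Tier 2, the probability is 0.4138.

0.4138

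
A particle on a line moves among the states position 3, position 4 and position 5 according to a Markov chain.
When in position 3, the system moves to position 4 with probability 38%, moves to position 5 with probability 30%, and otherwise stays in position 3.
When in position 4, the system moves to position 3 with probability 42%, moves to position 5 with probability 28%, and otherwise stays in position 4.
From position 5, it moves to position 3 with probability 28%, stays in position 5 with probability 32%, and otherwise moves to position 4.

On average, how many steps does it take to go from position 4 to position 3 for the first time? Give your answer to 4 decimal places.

Let t(s) be the expected number of steps to first reach position 3 from state s, with t(position 3) = 0. Conditioning on the first step:
t(position 4) = 1 + 0.3·t(position 4) + 0.28·t(position 5)
t(position 5) = 1 + 0.4·t(position 4) + 0.32·t(position 5)
Solving: t(position 4) = 2.6374, t(position 5) = 3.0220.
Expected steps from position 4 to position 3: 2.6374.

2.6374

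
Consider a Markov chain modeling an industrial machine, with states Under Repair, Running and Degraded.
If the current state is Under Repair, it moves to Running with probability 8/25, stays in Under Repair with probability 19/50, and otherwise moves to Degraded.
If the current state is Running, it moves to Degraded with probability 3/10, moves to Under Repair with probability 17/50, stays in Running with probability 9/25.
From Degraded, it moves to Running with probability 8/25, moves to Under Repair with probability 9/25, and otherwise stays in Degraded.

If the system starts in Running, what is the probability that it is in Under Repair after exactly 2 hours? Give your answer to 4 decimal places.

0.3596

Sum over the intermediate state after 1 hour:
P = P(Running→Under Repair)·P(Under Repair→Under Repair) + P(Running→Running)·P(Running→Under Repair) + P(Running→Degraded)·P(Degraded→Under Repair)
  = 0.34×0.38 + 0.36×0.34 + 0.3×0.36
  = 0.1292 + 0.1224 + 0.1080 = 0.3596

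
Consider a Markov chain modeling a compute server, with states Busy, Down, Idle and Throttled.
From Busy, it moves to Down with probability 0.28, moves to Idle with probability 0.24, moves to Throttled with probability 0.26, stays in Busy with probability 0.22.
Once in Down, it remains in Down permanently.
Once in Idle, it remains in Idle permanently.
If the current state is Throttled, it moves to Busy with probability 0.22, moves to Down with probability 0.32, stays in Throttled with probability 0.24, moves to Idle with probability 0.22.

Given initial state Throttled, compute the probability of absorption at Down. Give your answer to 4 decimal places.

0.5810

Let h(s) be the probability of absorption at Down starting from transient state s. Then h(Down) = 1 and h(Idle) = 0. By first-step analysis:
h(Busy) = 0.22·h(Busy) + 0.28·1 + 0.24·0 + 0.26·h(Throttled)
h(Throttled) = 0.22·h(Busy) + 0.32·1 + 0.22·0 + 0.24·h(Throttled)
Solving: h(Busy) = 0.5527, h(Throttled) = 0.5810.
Starting from Throttled, the probability is 0.5810.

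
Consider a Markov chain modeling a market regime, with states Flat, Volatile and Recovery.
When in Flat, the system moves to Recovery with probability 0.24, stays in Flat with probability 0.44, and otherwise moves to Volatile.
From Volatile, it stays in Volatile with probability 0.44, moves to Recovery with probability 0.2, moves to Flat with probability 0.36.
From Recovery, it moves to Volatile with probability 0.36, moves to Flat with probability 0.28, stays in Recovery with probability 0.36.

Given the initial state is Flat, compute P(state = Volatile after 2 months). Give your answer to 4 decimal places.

0.3680

Sum over the intermediate state after 1 month:
P = P(Flat→Flat)·P(Flat→Volatile) + P(Flat→Volatile)·P(Volatile→Volatile) + P(Flat→Recovery)·P(Recovery→Volatile)
  = 0.44×0.32 + 0.32×0.44 + 0.24×0.36
  = 0.1408 + 0.1408 + 0.0864 = 0.3680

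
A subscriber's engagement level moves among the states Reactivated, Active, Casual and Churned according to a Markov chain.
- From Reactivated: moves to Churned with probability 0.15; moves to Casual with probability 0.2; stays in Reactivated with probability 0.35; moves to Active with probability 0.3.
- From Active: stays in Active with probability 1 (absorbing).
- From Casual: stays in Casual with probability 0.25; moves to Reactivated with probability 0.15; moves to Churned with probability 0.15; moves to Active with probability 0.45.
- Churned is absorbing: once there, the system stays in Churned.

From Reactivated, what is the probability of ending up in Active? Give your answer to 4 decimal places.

Let h(s) be the probability of absorption at Active starting from transient state s. Then h(Active) = 1 and h(Churned) = 0. By first-step analysis:
h(Reactivated) = 0.35·h(Reactivated) + 0.3·1 + 0.2·h(Casual) + 0.15·0
h(Casual) = 0.15·h(Reactivated) + 0.45·1 + 0.25·h(Casual) + 0.15·0
Solving: h(Reactivated) = 0.6885, h(Casual) = 0.7377.
Starting from Reactivated, the probability is 0.6885.

0.6885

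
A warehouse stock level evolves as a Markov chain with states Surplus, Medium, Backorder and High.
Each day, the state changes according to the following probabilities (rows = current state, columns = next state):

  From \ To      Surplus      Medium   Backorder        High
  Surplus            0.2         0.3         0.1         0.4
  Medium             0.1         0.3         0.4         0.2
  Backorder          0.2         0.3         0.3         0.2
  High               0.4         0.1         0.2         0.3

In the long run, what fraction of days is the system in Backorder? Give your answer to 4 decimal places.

0.2512

Let the stationary distribution be π with π = πP and π_1 + π_2 + π_3 + π_4 = 1.
π_1 = 0.2·π_1 + 0.1·π_2 + 0.2·π_3 + 0.4·π_4
π_2 = 0.3·π_1 + 0.3·π_2 + 0.3·π_3 + 0.1·π_4
π_3 = 0.1·π_1 + 0.4·π_2 + 0.3·π_3 + 0.2·π_4
Solving with the normalization constraint gives π = (0.2301, 0.2453, 0.2512, 0.2734).
So the stationary probability of Backorder is 0.2512.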